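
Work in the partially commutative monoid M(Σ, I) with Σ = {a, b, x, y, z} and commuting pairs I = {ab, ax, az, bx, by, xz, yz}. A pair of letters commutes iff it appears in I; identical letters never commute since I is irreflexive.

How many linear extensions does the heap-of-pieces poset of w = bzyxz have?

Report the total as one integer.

10

piece 0:b — minimal
piece 1:z rests on {0:b}
piece 2:y — minimal
piece 3:x rests on {2:y}
piece 4:z rests on {1:z}
minimal pieces: {0:b, 2:y}
ways to finish when only these pieces remain (= sum over removing one remaining piece with nothing left below it):
  1 left: {3}→1  {4}→1
  2 left: {1,4}→1  {2,3}→1  {3,4}→2
  3 left: {0,1,4}→1  {1,3,4}→3  {2,3,4}→3
  placing 0:b first → 6 extensions
  placing 2:y first → 4 extensions
total linear extensions = 10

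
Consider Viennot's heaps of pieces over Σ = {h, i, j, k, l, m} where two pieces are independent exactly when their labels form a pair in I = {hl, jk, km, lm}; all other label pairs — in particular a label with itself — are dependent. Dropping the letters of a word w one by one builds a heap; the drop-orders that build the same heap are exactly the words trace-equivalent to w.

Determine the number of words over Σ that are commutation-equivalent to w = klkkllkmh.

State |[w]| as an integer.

8

drop 0:k onto floor
drop 1:l onto {0:k}
drop 2:k onto {1:l}
drop 3:k onto {2:k}
drop 4:l onto {3:k}
drop 5:l onto {4:l}
drop 6:k onto {5:l}
drop 7:m onto floor
drop 8:h onto {6:k, 7:m}
ground layer = {0:k, 7:m}
drop-orders for the pieces not yet dropped (sum over which currently-grounded one goes next):
  1 to go: {8} 1
  2 to go: {6,8} 1  {7,8} 1
  3 to go: {5,6,8} 1  {6,7,8} 2
  4 to go: {4,5,6,8} 1  {5,6,7,8} 3
  5 to go: {3,4,5,6,8} 1  {4,5,6,7,8} 4
  6 to go: {2,3,4,5,6,8} 1  {3,4,5,6,7,8} 5
  7 to go: {1,2,3,4,5,6,8} 1  {2,3,4,5,6,7,8} 6
  if 0:k drops first: 7 orders
  if 7:m drops first: 1 orders
heap linearizations: 8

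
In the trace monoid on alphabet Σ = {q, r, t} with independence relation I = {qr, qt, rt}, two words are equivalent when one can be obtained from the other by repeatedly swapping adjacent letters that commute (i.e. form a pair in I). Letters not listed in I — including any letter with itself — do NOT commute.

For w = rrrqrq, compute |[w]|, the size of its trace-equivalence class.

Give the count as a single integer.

#0=r has no predecessor
#1=r depends on [0:r]
#2=r depends on [1:r]
#3=q has no predecessor
#4=r depends on [2:r]
#5=q depends on [3:q]
sources: [0:r, 3:q]
N(rest) = Σ N(rest − s) over sources s of rest; N(one piece) = 1:
  size 1 → [4]=1  [5]=1
  size 2 → [2,4]=1  [3,5]=1  [4,5]=2
  size 3 → [1,2,4]=1  [2,4,5]=3  [3,4,5]=3
  size 4 → [0,1,2,4]=1  [1,2,4,5]=4  [2,3,4,5]=6
  first=0(r) contributes 10
  first=3(q) contributes 5
|[w]| = 15

15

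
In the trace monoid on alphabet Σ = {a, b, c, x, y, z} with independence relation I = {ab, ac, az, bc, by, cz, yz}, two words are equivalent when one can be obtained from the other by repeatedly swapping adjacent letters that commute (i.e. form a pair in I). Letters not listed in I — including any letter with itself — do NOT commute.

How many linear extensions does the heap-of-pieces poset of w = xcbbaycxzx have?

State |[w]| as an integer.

piece 0:x — minimal
piece 1:c rests on {0:x}
piece 2:b rests on {0:x}
piece 3:b rests on {2:b}
piece 4:a rests on {0:x}
piece 5:y rests on {1:c, 4:a}
piece 6:c rests on {5:y}
piece 7:x rests on {3:b, 6:c}
piece 8:z rests on {7:x}
piece 9:x rests on {8:z}
minimal pieces: {0:x}
ways to finish when only these pieces remain (= sum over removing one remaining piece with nothing left below it):
  1 left: {9}→1
  2 left: {8,9}→1
  3 left: {7,8,9}→1
  4 left: {3,7,8,9}→1  {6,7,8,9}→1
  5 left: {2,3,7,8,9}→1  {3,6,7,8,9}→2  {5,6,7,8,9}→1
  6 left: {1,5,6,7,8,9}→1  {2,3,6,7,8,9}→3  {3,5,6,7,8,9}→3  {4,5,6,7,8,9}→1
  7 left: {1,3,5,6,7,8,9}→4  {1,4,5,6,7,8,9}→2  {2,3,5,6,7,8,9}→6  {3,4,5,6,7,8,9}→4
  8 left: {1,2,3,5,6,7,8,9}→10  {1,3,4,5,6,7,8,9}→10  {2,3,4,5,6,7,8,9}→10
  placing 0:x first → 30 extensions

30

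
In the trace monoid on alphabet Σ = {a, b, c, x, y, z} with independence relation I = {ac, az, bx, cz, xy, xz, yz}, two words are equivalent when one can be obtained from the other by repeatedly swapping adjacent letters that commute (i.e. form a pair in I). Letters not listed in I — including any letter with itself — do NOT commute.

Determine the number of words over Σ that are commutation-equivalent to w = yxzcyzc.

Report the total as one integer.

42

0(y) covers ∅
1(x) covers ∅
2(z) covers ∅
3(c) covers 0:y, 1:x
4(y) covers 3:c
5(z) covers 2:z
6(c) covers 4:y
floor of heap: 0:y, 1:x, 2:z
completions by unplaced set U, small U first (add the entries for U minus each lowest piece of U):
  |U|=1: {5}:1  {6}:1
  |U|=2: {2,5}:1  {4,6}:1  {5,6}:2
  |U|=3: {2,5,6}:3  {3,4,6}:1  {4,5,6}:3
  |U|=4: {0,3,4,6}:1  {1,3,4,6}:1  {2,4,5,6}:6  {3,4,5,6}:4
  |U|=5: {0,1,3,4,6}:2  {0,3,4,5,6}:5  {1,3,4,5,6}:5  {2,3,4,5,6}:10
  start at 0(y): 15
  start at 1(x): 15
  start at 2(z): 12
sum over floor = 42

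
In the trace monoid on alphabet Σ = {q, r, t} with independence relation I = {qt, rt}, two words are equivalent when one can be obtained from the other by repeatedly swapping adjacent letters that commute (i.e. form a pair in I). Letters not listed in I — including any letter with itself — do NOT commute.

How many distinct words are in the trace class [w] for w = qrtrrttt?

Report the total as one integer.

70

#0=q has no predecessor
#1=r depends on [0:q]
#2=t has no predecessor
#3=r depends on [1:r]
#4=r depends on [3:r]
#5=t depends on [2:t]
#6=t depends on [5:t]
#7=t depends on [6:t]
sources: [0:q, 2:t]
N(rest) = Σ N(rest − s) over sources s of rest; N(one piece) = 1:
  size 1 → [4]=1  [7]=1
  size 2 → [3,4]=1  [4,7]=2  [6,7]=1
  size 3 → [1,3,4]=1  [3,4,7]=3  [4,6,7]=3  [5,6,7]=1
  size 4 → [0,1,3,4]=1  [1,3,4,7]=4  [2,5,6,7]=1  [3,4,6,7]=6  [4,5,6,7]=4
  size 5 → [0,1,3,4,7]=5  [1,3,4,6,7]=10  [2,4,5,6,7]=5  [3,4,5,6,7]=10
  size 6 → [0,1,3,4,6,7]=15  [1,3,4,5,6,7]=20  [2,3,4,5,6,7]=15
  first=0(q) contributes 35
  first=2(t) contributes 35
|[w]| = 70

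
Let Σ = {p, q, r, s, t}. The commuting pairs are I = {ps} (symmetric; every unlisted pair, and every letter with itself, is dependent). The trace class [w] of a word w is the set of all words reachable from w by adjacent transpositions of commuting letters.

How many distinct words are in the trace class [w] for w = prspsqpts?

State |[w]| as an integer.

3

piece 0:p — minimal
piece 1:r rests on {0:p}
piece 2:s rests on {1:r}
piece 3:p rests on {1:r}
piece 4:s rests on {2:s}
piece 5:q rests on {3:p, 4:s}
piece 6:p rests on {5:q}
piece 7:t rests on {6:p}
piece 8:s rests on {7:t}
minimal pieces: {0:p}
ways to finish when only these pieces remain (= sum over removing one remaining piece with nothing left below it):
  1 left: {8}→1
  2 left: {7,8}→1
  3 left: {6,7,8}→1
  4 left: {5,6,7,8}→1
  5 left: {3,5,6,7,8}→1  {4,5,6,7,8}→1
  6 left: {2,4,5,6,7,8}→1  {3,4,5,6,7,8}→2
  7 left: {2,3,4,5,6,7,8}→3
  placing 0:p first → 3 extensions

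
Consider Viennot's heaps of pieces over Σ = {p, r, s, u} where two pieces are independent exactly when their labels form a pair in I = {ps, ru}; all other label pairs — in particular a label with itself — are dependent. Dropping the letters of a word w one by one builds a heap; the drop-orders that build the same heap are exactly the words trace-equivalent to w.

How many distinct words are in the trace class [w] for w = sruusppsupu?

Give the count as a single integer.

drop 0:s onto floor
drop 1:r onto {0:s}
drop 2:u onto {0:s}
drop 3:u onto {2:u}
drop 4:s onto {1:r, 3:u}
drop 5:p onto {1:r, 3:u}
drop 6:p onto {5:p}
drop 7:s onto {4:s}
drop 8:u onto {6:p, 7:s}
drop 9:p onto {8:u}
drop 10:u onto {9:p}
ground layer = {0:s}
drop-orders for the pieces not yet dropped (sum over which currently-grounded one goes next):
  1 to go: {10} 1
  2 to go: {9,10} 1
  3 to go: {8,9,10} 1
  4 to go: {6,8,9,10} 1  {7,8,9,10} 1
  5 to go: {4,7,8,9,10} 1  {5,6,8,9,10} 1  {6,7,8,9,10} 2
  6 to go: {4,6,7,8,9,10} 3  {5,6,7,8,9,10} 3
  7 to go: {4,5,6,7,8,9,10} 6
  8 to go: {1,4,5,6,7,8,9,10} 6  {3,4,5,6,7,8,9,10} 6
  9 to go: {1,3,4,5,6,7,8,9,10} 12  {2,3,4,5,6,7,8,9,10} 6
  if 0:s drops first: 18 orders

18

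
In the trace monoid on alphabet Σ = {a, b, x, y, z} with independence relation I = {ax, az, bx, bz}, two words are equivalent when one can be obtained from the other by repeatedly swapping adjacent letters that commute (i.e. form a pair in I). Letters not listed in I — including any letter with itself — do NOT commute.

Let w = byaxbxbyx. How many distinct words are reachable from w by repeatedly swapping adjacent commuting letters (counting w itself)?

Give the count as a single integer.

piece 0:b — minimal
piece 1:y rests on {0:b}
piece 2:a rests on {1:y}
piece 3:x rests on {1:y}
piece 4:b rests on {2:a}
piece 5:x rests on {3:x}
piece 6:b rests on {4:b}
piece 7:y rests on {5:x, 6:b}
piece 8:x rests on {7:y}
minimal pieces: {0:b}
ways to finish when only these pieces remain (= sum over removing one remaining piece with nothing left below it):
  1 left: {8}→1
  2 left: {7,8}→1
  3 left: {5,7,8}→1  {6,7,8}→1
  4 left: {3,5,7,8}→1  {4,6,7,8}→1  {5,6,7,8}→2
  5 left: {2,4,6,7,8}→1  {3,5,6,7,8}→3  {4,5,6,7,8}→3
  6 left: {2,4,5,6,7,8}→4  {3,4,5,6,7,8}→6
  7 left: {2,3,4,5,6,7,8}→10
  placing 0:b first → 10 extensions

10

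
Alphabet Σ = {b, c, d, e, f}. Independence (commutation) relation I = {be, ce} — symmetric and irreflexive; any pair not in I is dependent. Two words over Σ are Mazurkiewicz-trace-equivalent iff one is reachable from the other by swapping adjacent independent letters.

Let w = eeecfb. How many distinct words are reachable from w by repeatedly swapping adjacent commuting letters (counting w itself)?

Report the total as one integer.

piece 0:e — minimal
piece 1:e rests on {0:e}
piece 2:e rests on {1:e}
piece 3:c — minimal
piece 4:f rests on {2:e, 3:c}
piece 5:b rests on {4:f}
minimal pieces: {0:e, 3:c}
ways to finish when only these pieces remain (= sum over removing one remaining piece with nothing left below it):
  1 left: {5}→1
  2 left: {4,5}→1
  3 left: {2,4,5}→1  {3,4,5}→1
  4 left: {1,2,4,5}→1  {2,3,4,5}→2
  placing 0:e first → 3 extensions
  placing 3:c first → 1 extensions
total linear extensions = 4

4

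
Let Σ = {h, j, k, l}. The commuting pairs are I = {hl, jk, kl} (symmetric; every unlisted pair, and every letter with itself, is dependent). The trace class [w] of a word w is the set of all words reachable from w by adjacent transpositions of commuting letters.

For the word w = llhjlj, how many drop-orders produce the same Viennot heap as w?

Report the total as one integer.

3

piece 0:l — minimal
piece 1:l rests on {0:l}
piece 2:h — minimal
piece 3:j rests on {1:l, 2:h}
piece 4:l rests on {3:j}
piece 5:j rests on {4:l}
minimal pieces: {0:l, 2:h}
ways to finish when only these pieces remain (= sum over removing one remaining piece with nothing left below it):
  1 left: {5}→1
  2 left: {4,5}→1
  3 left: {3,4,5}→1
  4 left: {1,3,4,5}→1  {2,3,4,5}→1
  placing 0:l first → 2 extensions
  placing 2:h first → 1 extensions
total linear extensions = 3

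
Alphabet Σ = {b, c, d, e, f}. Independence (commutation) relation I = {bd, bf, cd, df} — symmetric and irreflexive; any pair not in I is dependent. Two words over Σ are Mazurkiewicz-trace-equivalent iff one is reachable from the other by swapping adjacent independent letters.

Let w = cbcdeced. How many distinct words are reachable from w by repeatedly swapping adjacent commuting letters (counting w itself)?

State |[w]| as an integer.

4

piece 0:c — minimal
piece 1:b rests on {0:c}
piece 2:c rests on {1:b}
piece 3:d — minimal
piece 4:e rests on {2:c, 3:d}
piece 5:c rests on {4:e}
piece 6:e rests on {5:c}
piece 7:d rests on {6:e}
minimal pieces: {0:c, 3:d}
ways to finish when only these pieces remain (= sum over removing one remaining piece with nothing left below it):
  1 left: {7}→1
  2 left: {6,7}→1
  3 left: {5,6,7}→1
  4 left: {4,5,6,7}→1
  5 left: {2,4,5,6,7}→1  {3,4,5,6,7}→1
  6 left: {1,2,4,5,6,7}→1  {2,3,4,5,6,7}→2
  placing 0:c first → 3 extensions
  placing 3:d first → 1 extensions
total linear extensions = 4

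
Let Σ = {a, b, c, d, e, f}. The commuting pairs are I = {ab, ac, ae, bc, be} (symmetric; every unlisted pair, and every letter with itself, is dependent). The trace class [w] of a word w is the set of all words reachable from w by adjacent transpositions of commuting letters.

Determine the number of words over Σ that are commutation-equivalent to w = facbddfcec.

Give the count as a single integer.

drop 0:f onto floor
drop 1:a onto {0:f}
drop 2:c onto {0:f}
drop 3:b onto {0:f}
drop 4:d onto {1:a, 2:c, 3:b}
drop 5:d onto {4:d}
drop 6:f onto {5:d}
drop 7:c onto {6:f}
drop 8:e onto {7:c}
drop 9:c onto {8:e}
ground layer = {0:f}
drop-orders for the pieces not yet dropped (sum over which currently-grounded one goes next):
  1 to go: {9} 1
  2 to go: {8,9} 1
  3 to go: {7,8,9} 1
  4 to go: {6,7,8,9} 1
  5 to go: {5,6,7,8,9} 1
  6 to go: {4,5,6,7,8,9} 1
  7 to go: {1,4,5,6,7,8,9} 1  {2,4,5,6,7,8,9} 1  {3,4,5,6,7,8,9} 1
  8 to go: {1,2,4,5,6,7,8,9} 2  {1,3,4,5,6,7,8,9} 2  {2,3,4,5,6,7,8,9} 2
  if 0:f drops first: 6 orders

6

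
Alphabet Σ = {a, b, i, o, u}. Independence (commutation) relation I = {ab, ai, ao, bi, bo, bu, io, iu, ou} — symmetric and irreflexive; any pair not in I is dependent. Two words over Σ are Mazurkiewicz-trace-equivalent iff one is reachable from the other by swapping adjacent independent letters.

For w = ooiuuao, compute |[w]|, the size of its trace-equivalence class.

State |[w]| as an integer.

140

piece 0:o — minimal
piece 1:o rests on {0:o}
piece 2:i — minimal
piece 3:u — minimal
piece 4:u rests on {3:u}
piece 5:a rests on {4:u}
piece 6:o rests on {1:o}
minimal pieces: {0:o, 2:i, 3:u}
ways to finish when only these pieces remain (= sum over removing one remaining piece with nothing left below it):
  1 left: {2}→1  {5}→1  {6}→1
  2 left: {1,6}→1  {2,5}→2  {2,6}→2  {4,5}→1  {5,6}→2
  3 left: {0,1,6}→1  {1,2,6}→3  {1,5,6}→3  {2,4,5}→3  {2,5,6}→6  {3,4,5}→1  {4,5,6}→3
  4 left: {0,1,2,6}→4  {0,1,5,6}→4  {1,2,5,6}→12  {1,4,5,6}→6  {2,3,4,5}→4  {2,4,5,6}→12  {3,4,5,6}→4
  5 left: {0,1,2,5,6}→20  {0,1,4,5,6}→10  {1,2,4,5,6}→30  {1,3,4,5,6}→10  {2,3,4,5,6}→20
  placing 0:o first → 60 extensions
  placing 2:i first → 20 extensions
  placing 3:u first → 60 extensions
total linear extensions = 140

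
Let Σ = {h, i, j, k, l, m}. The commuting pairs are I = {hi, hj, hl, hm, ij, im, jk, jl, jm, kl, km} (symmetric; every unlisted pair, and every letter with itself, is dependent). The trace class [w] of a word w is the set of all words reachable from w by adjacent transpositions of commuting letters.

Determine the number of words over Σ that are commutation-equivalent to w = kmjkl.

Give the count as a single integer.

drop 0:k onto floor
drop 1:m onto floor
drop 2:j onto floor
drop 3:k onto {0:k}
drop 4:l onto {1:m}
ground layer = {0:k, 1:m, 2:j}
drop-orders for the pieces not yet dropped (sum over which currently-grounded one goes next):
  1 to go: {2} 1  {3} 1  {4} 1
  2 to go: {0,3} 1  {1,4} 1  {2,3} 2  {2,4} 2  {3,4} 2
  3 to go: {0,2,3} 3  {0,3,4} 3  {1,2,4} 3  {1,3,4} 3  {2,3,4} 6
  if 0:k drops first: 12 orders
  if 1:m drops first: 12 orders
  if 2:j drops first: 6 orders
heap linearizations: 30

30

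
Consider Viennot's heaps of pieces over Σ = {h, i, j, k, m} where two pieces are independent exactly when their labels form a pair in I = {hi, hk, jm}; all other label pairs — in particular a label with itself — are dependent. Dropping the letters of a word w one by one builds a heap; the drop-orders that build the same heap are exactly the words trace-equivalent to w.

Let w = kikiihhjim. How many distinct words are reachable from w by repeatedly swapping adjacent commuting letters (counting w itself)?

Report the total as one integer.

drop 0:k onto floor
drop 1:i onto {0:k}
drop 2:k onto {1:i}
drop 3:i onto {2:k}
drop 4:i onto {3:i}
drop 5:h onto floor
drop 6:h onto {5:h}
drop 7:j onto {4:i, 6:h}
drop 8:i onto {7:j}
drop 9:m onto {8:i}
ground layer = {0:k, 5:h}
drop-orders for the pieces not yet dropped (sum over which currently-grounded one goes next):
  1 to go: {9} 1
  2 to go: {8,9} 1
  3 to go: {7,8,9} 1
  4 to go: {4,7,8,9} 1  {6,7,8,9} 1
  5 to go: {3,4,7,8,9} 1  {4,6,7,8,9} 2  {5,6,7,8,9} 1
  6 to go: {2,3,4,7,8,9} 1  {3,4,6,7,8,9} 3  {4,5,6,7,8,9} 3
  7 to go: {1,2,3,4,7,8,9} 1  {2,3,4,6,7,8,9} 4  {3,4,5,6,7,8,9} 6
  8 to go: {0,1,2,3,4,7,8,9} 1  {1,2,3,4,6,7,8,9} 5  {2,3,4,5,6,7,8,9} 10
  if 0:k drops first: 15 orders
  if 5:h drops first: 6 orders
heap linearizations: 21

21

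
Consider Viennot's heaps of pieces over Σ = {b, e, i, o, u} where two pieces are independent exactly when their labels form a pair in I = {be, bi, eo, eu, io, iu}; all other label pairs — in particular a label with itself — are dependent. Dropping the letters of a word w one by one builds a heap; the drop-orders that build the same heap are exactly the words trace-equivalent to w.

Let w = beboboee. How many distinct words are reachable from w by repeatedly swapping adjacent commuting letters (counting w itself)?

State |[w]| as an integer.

drop 0:b onto floor
drop 1:e onto floor
drop 2:b onto {0:b}
drop 3:o onto {2:b}
drop 4:b onto {3:o}
drop 5:o onto {4:b}
drop 6:e onto {1:e}
drop 7:e onto {6:e}
ground layer = {0:b, 1:e}
drop-orders for the pieces not yet dropped (sum over which currently-grounded one goes next):
  1 to go: {5} 1  {7} 1
  2 to go: {4,5} 1  {5,7} 2  {6,7} 1
  3 to go: {1,6,7} 1  {3,4,5} 1  {4,5,7} 3  {5,6,7} 3
  4 to go: {1,5,6,7} 4  {2,3,4,5} 1  {3,4,5,7} 4  {4,5,6,7} 6
  5 to go: {0,2,3,4,5} 1  {1,4,5,6,7} 10  {2,3,4,5,7} 5  {3,4,5,6,7} 10
  6 to go: {0,2,3,4,5,7} 6  {1,3,4,5,6,7} 20  {2,3,4,5,6,7} 15
  if 0:b drops first: 35 orders
  if 1:e drops first: 21 orders
heap linearizations: 56

56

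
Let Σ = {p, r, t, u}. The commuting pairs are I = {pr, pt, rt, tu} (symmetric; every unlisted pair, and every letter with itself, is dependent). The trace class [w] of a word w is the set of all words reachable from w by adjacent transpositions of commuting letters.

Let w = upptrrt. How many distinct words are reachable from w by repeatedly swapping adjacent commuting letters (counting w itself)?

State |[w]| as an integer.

piece 0:u — minimal
piece 1:p rests on {0:u}
piece 2:p rests on {1:p}
piece 3:t — minimal
piece 4:r rests on {0:u}
piece 5:r rests on {4:r}
piece 6:t rests on {3:t}
minimal pieces: {0:u, 3:t}
ways to finish when only these pieces remain (= sum over removing one remaining piece with nothing left below it):
  1 left: {2}→1  {5}→1  {6}→1
  2 left: {1,2}→1  {2,5}→2  {2,6}→2  {3,6}→1  {4,5}→1  {5,6}→2
  3 left: {1,2,5}→3  {1,2,6}→3  {2,3,6}→3  {2,4,5}→3  {2,5,6}→6  {3,5,6}→3  {4,5,6}→3
  4 left: {1,2,3,6}→6  {1,2,4,5}→6  {1,2,5,6}→12  {2,3,5,6}→12  {2,4,5,6}→12  {3,4,5,6}→6
  5 left: {0,1,2,4,5}→6  {1,2,3,5,6}→30  {1,2,4,5,6}→30  {2,3,4,5,6}→30
  placing 0:u first → 90 extensions
  placing 3:t first → 36 extensions
total linear extensions = 126

126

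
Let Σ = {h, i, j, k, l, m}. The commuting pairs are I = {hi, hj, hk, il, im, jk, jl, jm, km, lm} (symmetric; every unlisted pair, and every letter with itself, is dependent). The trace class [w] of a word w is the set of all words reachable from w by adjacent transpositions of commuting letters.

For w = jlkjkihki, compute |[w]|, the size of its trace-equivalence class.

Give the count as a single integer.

75

piece 0:j — minimal
piece 1:l — minimal
piece 2:k rests on {1:l}
piece 3:j rests on {0:j}
piece 4:k rests on {2:k}
piece 5:i rests on {3:j, 4:k}
piece 6:h rests on {1:l}
piece 7:k rests on {5:i}
piece 8:i rests on {7:k}
minimal pieces: {0:j, 1:l}
ways to finish when only these pieces remain (= sum over removing one remaining piece with nothing left below it):
  1 left: {6}→1  {8}→1
  2 left: {6,8}→2  {7,8}→1
  3 left: {5,7,8}→1  {6,7,8}→3
  4 left: {3,5,7,8}→1  {4,5,7,8}→1  {5,6,7,8}→4
  5 left: {0,3,5,7,8}→1  {2,4,5,7,8}→1  {3,4,5,7,8}→2  {3,5,6,7,8}→5  {4,5,6,7,8}→5
  6 left: {0,3,4,5,7,8}→3  {0,3,5,6,7,8}→6  {2,3,4,5,7,8}→3  {2,4,5,6,7,8}→6  {3,4,5,6,7,8}→12
  7 left: {0,2,3,4,5,7,8}→6  {0,3,4,5,6,7,8}→21  {1,2,4,5,6,7,8}→6  {2,3,4,5,6,7,8}→21
  placing 0:j first → 27 extensions
  placing 1:l first → 48 extensions
total linear extensions = 75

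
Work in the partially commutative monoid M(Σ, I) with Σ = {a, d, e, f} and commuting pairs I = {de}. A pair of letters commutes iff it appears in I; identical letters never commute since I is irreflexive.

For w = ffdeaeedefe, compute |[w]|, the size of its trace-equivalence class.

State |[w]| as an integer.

0(f) covers ∅
1(f) covers 0:f
2(d) covers 1:f
3(e) covers 1:f
4(a) covers 2:d, 3:e
5(e) covers 4:a
6(e) covers 5:e
7(d) covers 4:a
8(e) covers 6:e
9(f) covers 7:d, 8:e
10(e) covers 9:f
floor of heap: 0:f
completions by unplaced set U, small U first (add the entries for U minus each lowest piece of U):
  |U|=1: {10}:1
  |U|=2: {9,10}:1
  |U|=3: {7,9,10}:1  {8,9,10}:1
  |U|=4: {6,8,9,10}:1  {7,8,9,10}:2
  |U|=5: {5,6,8,9,10}:1  {6,7,8,9,10}:3
  |U|=6: {5,6,7,8,9,10}:4
  |U|=7: {4,5,6,7,8,9,10}:4
  |U|=8: {2,4,5,6,7,8,9,10}:4  {3,4,5,6,7,8,9,10}:4
  |U|=9: {2,3,4,5,6,7,8,9,10}:8
  start at 0(f): 8

8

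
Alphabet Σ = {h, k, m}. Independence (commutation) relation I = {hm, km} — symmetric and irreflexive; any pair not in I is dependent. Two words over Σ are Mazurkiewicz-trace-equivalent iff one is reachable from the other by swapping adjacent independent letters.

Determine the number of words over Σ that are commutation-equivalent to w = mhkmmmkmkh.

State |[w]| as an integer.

252

0(m) covers ∅
1(h) covers ∅
2(k) covers 1:h
3(m) covers 0:m
4(m) covers 3:m
5(m) covers 4:m
6(k) covers 2:k
7(m) covers 5:m
8(k) covers 6:k
9(h) covers 8:k
floor of heap: 0:m, 1:h
completions by unplaced set U, small U first (add the entries for U minus each lowest piece of U):
  |U|=1: {7}:1  {9}:1
  |U|=2: {5,7}:1  {7,9}:2  {8,9}:1
  |U|=3: {4,5,7}:1  {5,7,9}:3  {6,8,9}:1  {7,8,9}:3
  |U|=4: {2,6,8,9}:1  {3,4,5,7}:1  {4,5,7,9}:4  {5,7,8,9}:6  {6,7,8,9}:4
  |U|=5: {0,3,4,5,7}:1  {1,2,6,8,9}:1  {2,6,7,8,9}:5  {3,4,5,7,9}:5  {4,5,7,8,9}:10  {5,6,7,8,9}:10
  |U|=6: {0,3,4,5,7,9}:6  {1,2,6,7,8,9}:6  {2,5,6,7,8,9}:15  {3,4,5,7,8,9}:15  {4,5,6,7,8,9}:20
  |U|=7: {0,3,4,5,7,8,9}:21  {1,2,5,6,7,8,9}:21  {2,4,5,6,7,8,9}:35  {3,4,5,6,7,8,9}:35
  |U|=8: {0,3,4,5,6,7,8,9}:56  {1,2,4,5,6,7,8,9}:56  {2,3,4,5,6,7,8,9}:70
  start at 0(m): 126
  start at 1(h): 126
sum over floor = 252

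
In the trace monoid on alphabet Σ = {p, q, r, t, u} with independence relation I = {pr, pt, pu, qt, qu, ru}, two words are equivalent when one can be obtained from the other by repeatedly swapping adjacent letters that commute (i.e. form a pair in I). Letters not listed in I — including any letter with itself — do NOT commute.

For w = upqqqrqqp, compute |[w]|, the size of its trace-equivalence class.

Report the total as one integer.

9

0(u) covers ∅
1(p) covers ∅
2(q) covers 1:p
3(q) covers 2:q
4(q) covers 3:q
5(r) covers 4:q
6(q) covers 5:r
7(q) covers 6:q
8(p) covers 7:q
floor of heap: 0:u, 1:p
completions by unplaced set U, small U first (add the entries for U minus each lowest piece of U):
  |U|=1: {0}:1  {8}:1
  |U|=2: {0,8}:2  {7,8}:1
  |U|=3: {0,7,8}:3  {6,7,8}:1
  |U|=4: {0,6,7,8}:4  {5,6,7,8}:1
  |U|=5: {0,5,6,7,8}:5  {4,5,6,7,8}:1
  |U|=6: {0,4,5,6,7,8}:6  {3,4,5,6,7,8}:1
  |U|=7: {0,3,4,5,6,7,8}:7  {2,3,4,5,6,7,8}:1
  start at 0(u): 1
  start at 1(p): 8
sum over floor = 9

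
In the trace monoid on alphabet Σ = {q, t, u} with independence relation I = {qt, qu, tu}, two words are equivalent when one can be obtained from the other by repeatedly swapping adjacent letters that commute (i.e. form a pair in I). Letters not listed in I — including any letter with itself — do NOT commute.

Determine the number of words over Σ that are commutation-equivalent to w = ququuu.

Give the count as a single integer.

drop 0:q onto floor
drop 1:u onto floor
drop 2:q onto {0:q}
drop 3:u onto {1:u}
drop 4:u onto {3:u}
drop 5:u onto {4:u}
ground layer = {0:q, 1:u}
drop-orders for the pieces not yet dropped (sum over which currently-grounded one goes next):
  1 to go: {2} 1  {5} 1
  2 to go: {0,2} 1  {2,5} 2  {4,5} 1
  3 to go: {0,2,5} 3  {2,4,5} 3  {3,4,5} 1
  4 to go: {0,2,4,5} 6  {1,3,4,5} 1  {2,3,4,5} 4
  if 0:q drops first: 5 orders
  if 1:u drops first: 10 orders
heap linearizations: 15

15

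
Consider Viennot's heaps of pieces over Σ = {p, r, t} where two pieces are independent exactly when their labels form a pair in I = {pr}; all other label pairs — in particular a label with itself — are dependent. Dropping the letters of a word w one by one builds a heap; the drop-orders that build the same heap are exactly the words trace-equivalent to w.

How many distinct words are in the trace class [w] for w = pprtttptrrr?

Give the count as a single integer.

3

drop 0:p onto floor
drop 1:p onto {0:p}
drop 2:r onto floor
drop 3:t onto {1:p, 2:r}
drop 4:t onto {3:t}
drop 5:t onto {4:t}
drop 6:p onto {5:t}
drop 7:t onto {6:p}
drop 8:r onto {7:t}
drop 9:r onto {8:r}
drop 10:r onto {9:r}
ground layer = {0:p, 2:r}
drop-orders for the pieces not yet dropped (sum over which currently-grounded one goes next):
  1 to go: {10} 1
  2 to go: {9,10} 1
  3 to go: {8,9,10} 1
  4 to go: {7,8,9,10} 1
  5 to go: {6,7,8,9,10} 1
  6 to go: {5,6,7,8,9,10} 1
  7 to go: {4,5,6,7,8,9,10} 1
  8 to go: {3,4,5,6,7,8,9,10} 1
  9 to go: {1,3,4,5,6,7,8,9,10} 1  {2,3,4,5,6,7,8,9,10} 1
  if 0:p drops first: 2 orders
  if 2:r drops first: 1 orders
heap linearizations: 3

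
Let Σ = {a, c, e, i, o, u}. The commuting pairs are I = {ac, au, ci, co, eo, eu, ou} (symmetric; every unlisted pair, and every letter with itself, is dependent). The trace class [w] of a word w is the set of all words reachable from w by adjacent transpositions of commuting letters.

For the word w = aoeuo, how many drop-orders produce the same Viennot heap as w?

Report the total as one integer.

piece 0:a — minimal
piece 1:o rests on {0:a}
piece 2:e rests on {0:a}
piece 3:u — minimal
piece 4:o rests on {1:o}
minimal pieces: {0:a, 3:u}
ways to finish when only these pieces remain (= sum over removing one remaining piece with nothing left below it):
  1 left: {2}→1  {3}→1  {4}→1
  2 left: {1,4}→1  {2,3}→2  {2,4}→2  {3,4}→2
  3 left: {1,2,4}→3  {1,3,4}→3  {2,3,4}→6
  placing 0:a first → 12 extensions
  placing 3:u first → 3 extensions
total linear extensions = 15

15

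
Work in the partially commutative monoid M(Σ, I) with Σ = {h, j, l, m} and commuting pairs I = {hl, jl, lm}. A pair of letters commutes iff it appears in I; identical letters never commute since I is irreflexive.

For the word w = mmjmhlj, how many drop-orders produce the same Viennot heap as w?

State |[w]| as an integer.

7

0(m) covers ∅
1(m) covers 0:m
2(j) covers 1:m
3(m) covers 2:j
4(h) covers 3:m
5(l) covers ∅
6(j) covers 4:h
floor of heap: 0:m, 5:l
completions by unplaced set U, small U first (add the entries for U minus each lowest piece of U):
  |U|=1: {5}:1  {6}:1
  |U|=2: {4,6}:1  {5,6}:2
  |U|=3: {3,4,6}:1  {4,5,6}:3
  |U|=4: {2,3,4,6}:1  {3,4,5,6}:4
  |U|=5: {1,2,3,4,6}:1  {2,3,4,5,6}:5
  start at 0(m): 6
  start at 5(l): 1
sum over floor = 7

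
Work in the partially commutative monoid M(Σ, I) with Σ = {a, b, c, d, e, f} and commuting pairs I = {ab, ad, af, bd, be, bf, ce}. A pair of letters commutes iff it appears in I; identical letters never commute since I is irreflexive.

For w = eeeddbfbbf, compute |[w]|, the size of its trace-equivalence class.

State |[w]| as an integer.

120

drop 0:e onto floor
drop 1:e onto {0:e}
drop 2:e onto {1:e}
drop 3:d onto {2:e}
drop 4:d onto {3:d}
drop 5:b onto floor
drop 6:f onto {4:d}
drop 7:b onto {5:b}
drop 8:b onto {7:b}
drop 9:f onto {6:f}
ground layer = {0:e, 5:b}
drop-orders for the pieces not yet dropped (sum over which currently-grounded one goes next):
  1 to go: {8} 1  {9} 1
  2 to go: {6,9} 1  {7,8} 1  {8,9} 2
  3 to go: {4,6,9} 1  {5,7,8} 1  {6,8,9} 3  {7,8,9} 3
  4 to go: {3,4,6,9} 1  {4,6,8,9} 4  {5,7,8,9} 4  {6,7,8,9} 6
  5 to go: {2,3,4,6,9} 1  {3,4,6,8,9} 5  {4,6,7,8,9} 10  {5,6,7,8,9} 10
  6 to go: {1,2,3,4,6,9} 1  {2,3,4,6,8,9} 6  {3,4,6,7,8,9} 15  {4,5,6,7,8,9} 20
  7 to go: {0,1,2,3,4,6,9} 1  {1,2,3,4,6,8,9} 7  {2,3,4,6,7,8,9} 21  {3,4,5,6,7,8,9} 35
  8 to go: {0,1,2,3,4,6,8,9} 8  {1,2,3,4,6,7,8,9} 28  {2,3,4,5,6,7,8,9} 56
  if 0:e drops first: 84 orders
  if 5:b drops first: 36 orders
heap linearizations: 120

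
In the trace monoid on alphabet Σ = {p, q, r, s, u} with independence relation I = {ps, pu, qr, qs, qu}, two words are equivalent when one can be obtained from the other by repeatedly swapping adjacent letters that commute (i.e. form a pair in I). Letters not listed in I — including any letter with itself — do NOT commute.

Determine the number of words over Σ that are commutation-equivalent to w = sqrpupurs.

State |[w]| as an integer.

22

0(s) covers ∅
1(q) covers ∅
2(r) covers 0:s
3(p) covers 1:q, 2:r
4(u) covers 2:r
5(p) covers 3:p
6(u) covers 4:u
7(r) covers 5:p, 6:u
8(s) covers 7:r
floor of heap: 0:s, 1:q
completions by unplaced set U, small U first (add the entries for U minus each lowest piece of U):
  |U|=1: {8}:1
  |U|=2: {7,8}:1
  |U|=3: {5,7,8}:1  {6,7,8}:1
  |U|=4: {3,5,7,8}:1  {4,6,7,8}:1  {5,6,7,8}:2
  |U|=5: {1,3,5,7,8}:1  {3,5,6,7,8}:3  {4,5,6,7,8}:3
  |U|=6: {1,3,5,6,7,8}:4  {3,4,5,6,7,8}:6
  |U|=7: {1,3,4,5,6,7,8}:10  {2,3,4,5,6,7,8}:6
  start at 0(s): 16
  start at 1(q): 6
sum over floor = 22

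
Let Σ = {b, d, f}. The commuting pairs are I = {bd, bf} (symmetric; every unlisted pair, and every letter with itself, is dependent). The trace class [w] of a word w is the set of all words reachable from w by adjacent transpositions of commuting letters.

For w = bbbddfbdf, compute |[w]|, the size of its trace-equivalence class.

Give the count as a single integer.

#0=b has no predecessor
#1=b depends on [0:b]
#2=b depends on [1:b]
#3=d has no predecessor
#4=d depends on [3:d]
#5=f depends on [4:d]
#6=b depends on [2:b]
#7=d depends on [5:f]
#8=f depends on [7:d]
sources: [0:b, 3:d]
N(rest) = Σ N(rest − s) over sources s of rest; N(one piece) = 1:
  size 1 → [6]=1  [8]=1
  size 2 → [2,6]=1  [6,8]=2  [7,8]=1
  size 3 → [1,2,6]=1  [2,6,8]=3  [5,7,8]=1  [6,7,8]=3
  size 4 → [0,1,2,6]=1  [1,2,6,8]=4  [2,6,7,8]=6  [4,5,7,8]=1  [5,6,7,8]=4
  size 5 → [0,1,2,6,8]=5  [1,2,6,7,8]=10  [2,5,6,7,8]=10  [3,4,5,7,8]=1  [4,5,6,7,8]=5
  size 6 → [0,1,2,6,7,8]=15  [1,2,5,6,7,8]=20  [2,4,5,6,7,8]=15  [3,4,5,6,7,8]=6
  size 7 → [0,1,2,5,6,7,8]=35  [1,2,4,5,6,7,8]=35  [2,3,4,5,6,7,8]=21
  first=0(b) contributes 56
  first=3(d) contributes 70
|[w]| = 126

126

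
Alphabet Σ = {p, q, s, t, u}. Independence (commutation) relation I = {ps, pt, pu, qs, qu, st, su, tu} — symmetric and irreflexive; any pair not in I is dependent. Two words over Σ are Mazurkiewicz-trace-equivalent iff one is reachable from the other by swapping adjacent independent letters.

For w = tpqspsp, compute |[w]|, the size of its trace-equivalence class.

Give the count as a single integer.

42

0(t) covers ∅
1(p) covers ∅
2(q) covers 0:t, 1:p
3(s) covers ∅
4(p) covers 2:q
5(s) covers 3:s
6(p) covers 4:p
floor of heap: 0:t, 1:p, 3:s
completions by unplaced set U, small U first (add the entries for U minus each lowest piece of U):
  |U|=1: {5}:1  {6}:1
  |U|=2: {3,5}:1  {4,6}:1  {5,6}:2
  |U|=3: {2,4,6}:1  {3,5,6}:3  {4,5,6}:3
  |U|=4: {0,2,4,6}:1  {1,2,4,6}:1  {2,4,5,6}:4  {3,4,5,6}:6
  |U|=5: {0,1,2,4,6}:2  {0,2,4,5,6}:5  {1,2,4,5,6}:5  {2,3,4,5,6}:10
  start at 0(t): 15
  start at 1(p): 15
  start at 3(s): 12
sum over floor = 42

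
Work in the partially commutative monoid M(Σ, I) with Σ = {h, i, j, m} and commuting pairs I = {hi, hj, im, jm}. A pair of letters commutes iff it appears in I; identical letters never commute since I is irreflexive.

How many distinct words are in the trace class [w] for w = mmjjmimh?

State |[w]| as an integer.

piece 0:m — minimal
piece 1:m rests on {0:m}
piece 2:j — minimal
piece 3:j rests on {2:j}
piece 4:m rests on {1:m}
piece 5:i rests on {3:j}
piece 6:m rests on {4:m}
piece 7:h rests on {6:m}
minimal pieces: {0:m, 2:j}
ways to finish when only these pieces remain (= sum over removing one remaining piece with nothing left below it):
  1 left: {5}→1  {7}→1
  2 left: {3,5}→1  {5,7}→2  {6,7}→1
  3 left: {2,3,5}→1  {3,5,7}→3  {4,6,7}→1  {5,6,7}→3
  4 left: {1,4,6,7}→1  {2,3,5,7}→4  {3,5,6,7}→6  {4,5,6,7}→4
  5 left: {0,1,4,6,7}→1  {1,4,5,6,7}→5  {2,3,5,6,7}→10  {3,4,5,6,7}→10
  6 left: {0,1,4,5,6,7}→6  {1,3,4,5,6,7}→15  {2,3,4,5,6,7}→20
  placing 0:m first → 35 extensions
  placing 2:j first → 21 extensions
total linear extensions = 56

56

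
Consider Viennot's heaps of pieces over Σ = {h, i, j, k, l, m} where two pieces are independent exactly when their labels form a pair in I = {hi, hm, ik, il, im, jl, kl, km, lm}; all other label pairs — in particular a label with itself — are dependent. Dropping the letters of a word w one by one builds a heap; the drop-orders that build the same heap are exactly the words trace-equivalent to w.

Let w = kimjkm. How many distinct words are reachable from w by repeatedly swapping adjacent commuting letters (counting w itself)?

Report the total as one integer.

#0=k has no predecessor
#1=i has no predecessor
#2=m has no predecessor
#3=j depends on [0:k, 1:i, 2:m]
#4=k depends on [3:j]
#5=m depends on [3:j]
sources: [0:k, 1:i, 2:m]
N(rest) = Σ N(rest − s) over sources s of rest; N(one piece) = 1:
  size 1 → [4]=1  [5]=1
  size 2 → [4,5]=2
  size 3 → [3,4,5]=2
  size 4 → [0,3,4,5]=2  [1,3,4,5]=2  [2,3,4,5]=2
  first=0(k) contributes 4
  first=1(i) contributes 4
  first=2(m) contributes 4
|[w]| = 12

12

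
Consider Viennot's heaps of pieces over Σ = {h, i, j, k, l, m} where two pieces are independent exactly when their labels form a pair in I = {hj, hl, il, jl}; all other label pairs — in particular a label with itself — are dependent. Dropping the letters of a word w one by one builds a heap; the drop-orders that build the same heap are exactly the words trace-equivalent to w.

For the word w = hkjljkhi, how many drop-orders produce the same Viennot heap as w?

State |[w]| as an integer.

piece 0:h — minimal
piece 1:k rests on {0:h}
piece 2:j rests on {1:k}
piece 3:l rests on {1:k}
piece 4:j rests on {2:j}
piece 5:k rests on {3:l, 4:j}
piece 6:h rests on {5:k}
piece 7:i rests on {6:h}
minimal pieces: {0:h}
ways to finish when only these pieces remain (= sum over removing one remaining piece with nothing left below it):
  1 left: {7}→1
  2 left: {6,7}→1
  3 left: {5,6,7}→1
  4 left: {3,5,6,7}→1  {4,5,6,7}→1
  5 left: {2,4,5,6,7}→1  {3,4,5,6,7}→2
  6 left: {2,3,4,5,6,7}→3
  placing 0:h first → 3 extensions

3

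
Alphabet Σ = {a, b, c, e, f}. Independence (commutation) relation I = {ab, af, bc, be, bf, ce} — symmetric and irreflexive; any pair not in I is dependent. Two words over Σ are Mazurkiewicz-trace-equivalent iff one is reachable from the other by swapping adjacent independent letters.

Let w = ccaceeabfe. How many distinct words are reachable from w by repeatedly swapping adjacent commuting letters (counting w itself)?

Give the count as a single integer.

#0=c has no predecessor
#1=c depends on [0:c]
#2=a depends on [1:c]
#3=c depends on [2:a]
#4=e depends on [2:a]
#5=e depends on [4:e]
#6=a depends on [3:c, 5:e]
#7=b has no predecessor
#8=f depends on [3:c, 5:e]
#9=e depends on [6:a, 8:f]
sources: [0:c, 7:b]
N(rest) = Σ N(rest − s) over sources s of rest; N(one piece) = 1:
  size 1 → [7]=1  [9]=1
  size 2 → [6,9]=1  [7,9]=2  [8,9]=1
  size 3 → [6,7,9]=3  [6,8,9]=2  [7,8,9]=3
  size 4 → [3,6,8,9]=2  [5,6,8,9]=2  [6,7,8,9]=8
  size 5 → [3,5,6,8,9]=4  [3,6,7,8,9]=10  [4,5,6,8,9]=2  [5,6,7,8,9]=10
  size 6 → [3,4,5,6,8,9]=6  [3,5,6,7,8,9]=24  [4,5,6,7,8,9]=12
  size 7 → [2,3,4,5,6,8,9]=6  [3,4,5,6,7,8,9]=42
  size 8 → [1,2,3,4,5,6,8,9]=6  [2,3,4,5,6,7,8,9]=48
  first=0(c) contributes 54
  first=7(b) contributes 6
|[w]| = 60

60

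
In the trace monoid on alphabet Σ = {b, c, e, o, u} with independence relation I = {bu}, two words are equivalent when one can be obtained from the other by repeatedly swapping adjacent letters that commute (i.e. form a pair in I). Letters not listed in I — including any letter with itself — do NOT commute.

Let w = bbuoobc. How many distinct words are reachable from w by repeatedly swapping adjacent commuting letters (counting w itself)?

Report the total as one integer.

3

piece 0:b — minimal
piece 1:b rests on {0:b}
piece 2:u — minimal
piece 3:o rests on {1:b, 2:u}
piece 4:o rests on {3:o}
piece 5:b rests on {4:o}
piece 6:c rests on {5:b}
minimal pieces: {0:b, 2:u}
ways to finish when only these pieces remain (= sum over removing one remaining piece with nothing left below it):
  1 left: {6}→1
  2 left: {5,6}→1
  3 left: {4,5,6}→1
  4 left: {3,4,5,6}→1
  5 left: {1,3,4,5,6}→1  {2,3,4,5,6}→1
  placing 0:b first → 2 extensions
  placing 2:u first → 1 extensions
total linear extensions = 3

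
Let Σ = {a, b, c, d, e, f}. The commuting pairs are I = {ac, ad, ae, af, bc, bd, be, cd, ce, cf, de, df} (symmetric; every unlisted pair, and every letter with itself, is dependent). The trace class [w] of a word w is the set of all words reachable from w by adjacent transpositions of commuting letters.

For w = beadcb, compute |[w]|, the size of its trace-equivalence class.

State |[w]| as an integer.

drop 0:b onto floor
drop 1:e onto floor
drop 2:a onto {0:b}
drop 3:d onto floor
drop 4:c onto floor
drop 5:b onto {2:a}
ground layer = {0:b, 1:e, 3:d, 4:c}
drop-orders for the pieces not yet dropped (sum over which currently-grounded one goes next):
  1 to go: {1} 1  {3} 1  {4} 1  {5} 1
  2 to go: {1,3} 2  {1,4} 2  {1,5} 2  {2,5} 1  {3,4} 2  {3,5} 2  {4,5} 2
  3 to go: {0,2,5} 1  {1,2,5} 3  {1,3,4} 6  {1,3,5} 6  {1,4,5} 6  {2,3,5} 3  {2,4,5} 3  {3,4,5} 6
  4 to go: {0,1,2,5} 4  {0,2,3,5} 4  {0,2,4,5} 4  {1,2,3,5} 12  {1,2,4,5} 12  {1,3,4,5} 24  {2,3,4,5} 12
  if 0:b drops first: 60 orders
  if 1:e drops first: 20 orders
  if 3:d drops first: 20 orders
  if 4:c drops first: 20 orders
heap linearizations: 120

120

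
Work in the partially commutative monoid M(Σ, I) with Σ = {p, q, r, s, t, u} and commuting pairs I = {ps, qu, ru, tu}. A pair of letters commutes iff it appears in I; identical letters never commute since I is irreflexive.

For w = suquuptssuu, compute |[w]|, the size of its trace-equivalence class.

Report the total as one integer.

4

0(s) covers ∅
1(u) covers 0:s
2(q) covers 0:s
3(u) covers 1:u
4(u) covers 3:u
5(p) covers 2:q, 4:u
6(t) covers 5:p
7(s) covers 6:t
8(s) covers 7:s
9(u) covers 8:s
10(u) covers 9:u
floor of heap: 0:s
completions by unplaced set U, small U first (add the entries for U minus each lowest piece of U):
  |U|=1: {10}:1
  |U|=2: {9,10}:1
  |U|=3: {8,9,10}:1
  |U|=4: {7,8,9,10}:1
  |U|=5: {6,7,8,9,10}:1
  |U|=6: {5,6,7,8,9,10}:1
  |U|=7: {2,5,6,7,8,9,10}:1  {4,5,6,7,8,9,10}:1
  |U|=8: {2,4,5,6,7,8,9,10}:2  {3,4,5,6,7,8,9,10}:1
  |U|=9: {1,3,4,5,6,7,8,9,10}:1  {2,3,4,5,6,7,8,9,10}:3
  start at 0(s): 4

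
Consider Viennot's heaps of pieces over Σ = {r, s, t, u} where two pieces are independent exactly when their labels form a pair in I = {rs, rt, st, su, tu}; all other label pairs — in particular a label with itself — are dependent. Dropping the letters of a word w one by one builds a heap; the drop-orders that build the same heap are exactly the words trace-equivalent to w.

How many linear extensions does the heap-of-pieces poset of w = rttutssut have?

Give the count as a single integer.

1260

piece 0:r — minimal
piece 1:t — minimal
piece 2:t rests on {1:t}
piece 3:u rests on {0:r}
piece 4:t rests on {2:t}
piece 5:s — minimal
piece 6:s rests on {5:s}
piece 7:u rests on {3:u}
piece 8:t rests on {4:t}
minimal pieces: {0:r, 1:t, 5:s}
ways to finish when only these pieces remain (= sum over removing one remaining piece with nothing left below it):
  1 left: {6}→1  {7}→1  {8}→1
  2 left: {3,7}→1  {4,8}→1  {5,6}→1  {6,7}→2  {6,8}→2  {7,8}→2
  3 left: {0,3,7}→1  {2,4,8}→1  {3,6,7}→3  {3,7,8}→3  {4,6,8}→3  {4,7,8}→3  {5,6,7}→3  {5,6,8}→3  {6,7,8}→6
  4 left: {0,3,6,7}→4  {0,3,7,8}→4  {1,2,4,8}→1  {2,4,6,8}→4  {2,4,7,8}→4  {3,4,7,8}→6  {3,5,6,7}→6  {3,6,7,8}→12  {4,5,6,8}→6  {4,6,7,8}→12  {5,6,7,8}→12
  5 left: {0,3,4,7,8}→10  {0,3,5,6,7}→10  {0,3,6,7,8}→20  {1,2,4,6,8}→5  {1,2,4,7,8}→5  {2,3,4,7,8}→10  {2,4,5,6,8}→10  {2,4,6,7,8}→20  {3,4,6,7,8}→30  {3,5,6,7,8}→30  {4,5,6,7,8}→30
  6 left: {0,2,3,4,7,8}→20  {0,3,4,6,7,8}→60  {0,3,5,6,7,8}→60  {1,2,3,4,7,8}→15  {1,2,4,5,6,8}→15  {1,2,4,6,7,8}→30  {2,3,4,6,7,8}→60  {2,4,5,6,7,8}→60  {3,4,5,6,7,8}→90
  7 left: {0,1,2,3,4,7,8}→35  {0,2,3,4,6,7,8}→140  {0,3,4,5,6,7,8}→210  {1,2,3,4,6,7,8}→105  {1,2,4,5,6,7,8}→105  {2,3,4,5,6,7,8}→210
  placing 0:r first → 420 extensions
  placing 1:t first → 560 extensions
  placing 5:s first → 280 extensions
total linear extensions = 1260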